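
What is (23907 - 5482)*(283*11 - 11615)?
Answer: -156649350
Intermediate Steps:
(23907 - 5482)*(283*11 - 11615) = 18425*(3113 - 11615) = 18425*(-8502) = -156649350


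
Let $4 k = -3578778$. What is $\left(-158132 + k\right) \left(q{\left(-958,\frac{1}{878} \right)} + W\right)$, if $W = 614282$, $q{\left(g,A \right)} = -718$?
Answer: $-645976438646$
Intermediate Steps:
$k = - \frac{1789389}{2}$ ($k = \frac{1}{4} \left(-3578778\right) = - \frac{1789389}{2} \approx -8.9469 \cdot 10^{5}$)
$\left(-158132 + k\right) \left(q{\left(-958,\frac{1}{878} \right)} + W\right) = \left(-158132 - \frac{1789389}{2}\right) \left(-718 + 614282\right) = \left(- \frac{2105653}{2}\right) 613564 = -645976438646$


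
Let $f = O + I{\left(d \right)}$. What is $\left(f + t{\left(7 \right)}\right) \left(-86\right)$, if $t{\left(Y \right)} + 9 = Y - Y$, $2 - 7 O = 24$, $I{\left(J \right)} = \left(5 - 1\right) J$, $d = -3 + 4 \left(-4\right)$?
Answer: $\frac{53062}{7} \approx 7580.3$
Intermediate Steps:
$d = -19$ ($d = -3 - 16 = -19$)
$I{\left(J \right)} = 4 J$
$O = - \frac{22}{7}$ ($O = \frac{2}{7} - \frac{24}{7} = - \frac{22}{7} \approx -3.1429$)
$t{\left(Y \right)} = -9$ ($t{\left(Y \right)} = -9 + \left(Y - Y\right) = -9 + 0 = -9$)
$f = - \frac{554}{7}$ ($f = - \frac{22}{7} + 4 \left(-19\right) = - \frac{22}{7} - 76 = - \frac{554}{7} \approx -79.143$)
$\left(f + t{\left(7 \right)}\right) \left(-86\right) = \left(- \frac{554}{7} - 9\right) \left(-86\right) = \left(- \frac{617}{7}\right) \left(-86\right) = \frac{53062}{7}$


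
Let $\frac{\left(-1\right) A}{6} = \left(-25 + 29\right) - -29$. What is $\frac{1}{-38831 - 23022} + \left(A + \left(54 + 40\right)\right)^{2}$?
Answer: $\frac{669002047}{61853} \approx 10816.0$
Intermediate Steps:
$A = -198$ ($A = - 6 \left(\left(-25 + 29\right) - -29\right) = - 6 \left(4 + 29\right) = \left(-6\right) 33 = -198$)
$\frac{1}{-38831 - 23022} + \left(A + \left(54 + 40\right)\right)^{2} = \frac{1}{-38831 - 23022} + \left(-198 + \left(54 + 40\right)\right)^{2} = \frac{1}{-61853} + \left(-198 + 94\right)^{2} = - \frac{1}{61853} + \left(-104\right)^{2} = - \frac{1}{61853} + 10816 = \frac{669002047}{61853}$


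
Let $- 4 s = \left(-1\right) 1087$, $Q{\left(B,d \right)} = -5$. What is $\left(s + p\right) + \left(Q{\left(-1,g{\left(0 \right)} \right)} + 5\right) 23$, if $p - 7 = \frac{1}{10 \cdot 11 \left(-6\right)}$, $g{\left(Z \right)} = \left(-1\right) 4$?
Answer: $\frac{91987}{330} \approx 278.75$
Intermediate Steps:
$g{\left(Z \right)} = -4$
$p = \frac{4619}{660}$ ($p = 7 + \frac{1}{10 \cdot 11 \left(-6\right)} = 7 + \frac{1}{110 \left(-6\right)} = 7 + \frac{1}{-660} = 7 - \frac{1}{660} = \frac{4619}{660} \approx 6.9985$)
$s = \frac{1087}{4}$ ($s = - \frac{\left(-1\right) 1087}{4} = \left(- \frac{1}{4}\right) \left(-1087\right) = \frac{1087}{4} \approx 271.75$)
$\left(s + p\right) + \left(Q{\left(-1,g{\left(0 \right)} \right)} + 5\right) 23 = \left(\frac{1087}{4} + \frac{4619}{660}\right) + \left(-5 + 5\right) 23 = \frac{91987}{330} + 0 \cdot 23 = \frac{91987}{330} + 0 = \frac{91987}{330}$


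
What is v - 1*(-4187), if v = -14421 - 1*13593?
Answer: -23827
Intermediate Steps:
v = -28014 (v = -14421 - 13593 = -28014)
v - 1*(-4187) = -28014 - 1*(-4187) = -28014 + 4187 = -23827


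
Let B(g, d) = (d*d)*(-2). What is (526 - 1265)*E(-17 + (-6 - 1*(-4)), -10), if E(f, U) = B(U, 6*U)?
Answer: 5320800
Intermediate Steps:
B(g, d) = -2*d² (B(g, d) = d²*(-2) = -2*d²)
E(f, U) = -72*U² (E(f, U) = -2*36*U² = -72*U²)
(526 - 1265)*E(-17 + (-6 - 1*(-4)), -10) = (526 - 1265)*(-72*(-10)²) = -(-53208)*100 = -739*(-7200) = 5320800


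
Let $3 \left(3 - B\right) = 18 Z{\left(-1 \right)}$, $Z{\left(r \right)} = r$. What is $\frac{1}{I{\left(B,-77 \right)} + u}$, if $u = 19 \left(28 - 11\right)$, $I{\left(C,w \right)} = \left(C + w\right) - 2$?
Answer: $\frac{1}{253} \approx 0.0039526$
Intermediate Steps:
$B = 9$ ($B = 3 - \frac{18 \left(-1\right)}{3} = 3 - -6 = 3 + 6 = 9$)
$I{\left(C,w \right)} = -2 + C + w$
$u = 323$ ($u = 19 \left(28 + \left(-19 + 8\right)\right) = 19 \left(28 - 11\right) = 19 \cdot 17 = 323$)
$\frac{1}{I{\left(B,-77 \right)} + u} = \frac{1}{\left(-2 + 9 - 77\right) + 323} = \frac{1}{-70 + 323} = \frac{1}{253}$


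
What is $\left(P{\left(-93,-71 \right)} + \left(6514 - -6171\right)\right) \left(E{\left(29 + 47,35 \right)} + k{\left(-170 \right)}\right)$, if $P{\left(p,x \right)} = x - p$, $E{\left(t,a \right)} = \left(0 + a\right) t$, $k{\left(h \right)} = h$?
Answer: $31640430$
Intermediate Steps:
$E{\left(t,a \right)} = a t$
$\left(P{\left(-93,-71 \right)} + \left(6514 - -6171\right)\right) \left(E{\left(29 + 47,35 \right)} + k{\left(-170 \right)}\right) = \left(\left(-71 - -93\right) + \left(6514 - -6171\right)\right) \left(35 \left(29 + 47\right) - 170\right) = \left(\left(-71 + 93\right) + \left(6514 + 6171\right)\right) \left(35 \cdot 76 - 170\right) = \left(22 + 12685\right) \left(2660 - 170\right) = 12707 \cdot 2490 = 31640430$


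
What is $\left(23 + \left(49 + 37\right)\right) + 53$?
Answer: $162$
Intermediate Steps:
$\left(23 + \left(49 + 37\right)\right) + 53 = \left(23 + 86\right) + 53 = 109 + 53 = 162$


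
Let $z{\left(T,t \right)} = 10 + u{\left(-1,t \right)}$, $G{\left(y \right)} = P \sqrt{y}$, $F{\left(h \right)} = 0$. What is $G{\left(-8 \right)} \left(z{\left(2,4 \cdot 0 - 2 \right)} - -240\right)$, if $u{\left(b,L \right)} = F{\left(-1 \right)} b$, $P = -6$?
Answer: $- 3000 i \sqrt{2} \approx - 4242.6 i$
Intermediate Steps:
$u{\left(b,L \right)} = 0$ ($u{\left(b,L \right)} = 0 b = 0$)
$G{\left(y \right)} = - 6 \sqrt{y}$
$z{\left(T,t \right)} = 10$ ($z{\left(T,t \right)} = 10 + 0 = 10$)
$G{\left(-8 \right)} \left(z{\left(2,4 \cdot 0 - 2 \right)} - -240\right) = - 6 \sqrt{-8} \left(10 - -240\right) = - 6 \cdot 2 i \sqrt{2} \left(10 + 240\right) = - 12 i \sqrt{2} \cdot 250 = - 3000 i \sqrt{2}$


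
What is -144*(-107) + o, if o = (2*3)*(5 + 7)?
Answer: 15480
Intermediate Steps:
o = 72 (o = 6*12 = 72)
-144*(-107) + o = -144*(-107) + 72 = 15408 + 72 = 15480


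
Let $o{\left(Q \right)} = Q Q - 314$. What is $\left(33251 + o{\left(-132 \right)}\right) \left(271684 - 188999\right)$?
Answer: $4164099285$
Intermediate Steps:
$o{\left(Q \right)} = -314 + Q^{2}$ ($o{\left(Q \right)} = Q^{2} - 314 = -314 + Q^{2}$)
$\left(33251 + o{\left(-132 \right)}\right) \left(271684 - 188999\right) = \left(33251 - \left(314 - \left(-132\right)^{2}\right)\right) \left(271684 - 188999\right) = \left(33251 + \left(-314 + 17424\right)\right) 82685 = \left(33251 + 17110\right) 82685 = 50361 \cdot 82685 = 4164099285$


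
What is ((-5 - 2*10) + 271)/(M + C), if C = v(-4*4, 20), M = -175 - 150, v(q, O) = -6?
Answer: -246/331 ≈ -0.74320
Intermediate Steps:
M = -325
C = -6
((-5 - 2*10) + 271)/(M + C) = ((-5 - 2*10) + 271)/(-325 - 6) = ((-5 - 20) + 271)/(-331) = (-25 + 271)*(-1/331) = 246*(-1/331) = -246/331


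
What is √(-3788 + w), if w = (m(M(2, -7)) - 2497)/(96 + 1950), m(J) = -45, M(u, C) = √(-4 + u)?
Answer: I*√4126485/33 ≈ 61.557*I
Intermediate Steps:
w = -41/33 (w = (-45 - 2497)/(96 + 1950) = -2542/2046 = -2542*1/2046 = -41/33 ≈ -1.2424)
√(-3788 + w) = √(-3788 - 41/33) = √(-125045/33) = I*√4126485/33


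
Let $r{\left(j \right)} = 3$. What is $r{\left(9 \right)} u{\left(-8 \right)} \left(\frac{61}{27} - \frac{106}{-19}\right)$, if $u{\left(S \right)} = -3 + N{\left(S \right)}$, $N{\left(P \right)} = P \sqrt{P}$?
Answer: $- \frac{4021}{57} - \frac{64336 i \sqrt{2}}{171} \approx -70.544 - 532.08 i$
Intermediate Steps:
$N{\left(P \right)} = P^{\frac{3}{2}}$
$u{\left(S \right)} = -3 + S^{\frac{3}{2}}$
$r{\left(9 \right)} u{\left(-8 \right)} \left(\frac{61}{27} - \frac{106}{-19}\right) = 3 \left(-3 + \left(-8\right)^{\frac{3}{2}}\right) \left(\frac{61}{27} - \frac{106}{-19}\right) = 3 \left(-3 - 16 i \sqrt{2}\right) \left(61 \cdot \frac{1}{27} - - \frac{106}{19}\right) = \left(-9 - 48 i \sqrt{2}\right) \left(\frac{61}{27} + \frac{106}{19}\right) = \left(-9 - 48 i \sqrt{2}\right) \frac{4021}{513} = - \frac{4021}{57} - \frac{64336 i \sqrt{2}}{171}$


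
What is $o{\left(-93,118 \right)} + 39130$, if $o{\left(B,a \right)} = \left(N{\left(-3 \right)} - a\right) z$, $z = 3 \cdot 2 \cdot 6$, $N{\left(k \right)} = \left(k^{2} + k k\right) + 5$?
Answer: $35710$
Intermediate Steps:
$N{\left(k \right)} = 5 + 2 k^{2}$ ($N{\left(k \right)} = \left(k^{2} + k^{2}\right) + 5 = 2 k^{2} + 5 = 5 + 2 k^{2}$)
$z = 36$ ($z = 6 \cdot 6 = 36$)
$o{\left(B,a \right)} = 828 - 36 a$ ($o{\left(B,a \right)} = \left(\left(5 + 2 \left(-3\right)^{2}\right) - a\right) 36 = \left(\left(5 + 2 \cdot 9\right) - a\right) 36 = \left(\left(5 + 18\right) - a\right) 36 = \left(23 - a\right) 36 = 828 - 36 a$)
$o{\left(-93,118 \right)} + 39130 = \left(828 - 4248\right) + 39130 = -3420 + 39130 = 35710$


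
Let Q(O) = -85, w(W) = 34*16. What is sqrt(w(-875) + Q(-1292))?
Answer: 3*sqrt(51) ≈ 21.424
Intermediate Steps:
w(W) = 544
sqrt(w(-875) + Q(-1292)) = sqrt(544 - 85) = sqrt(459) = 3*sqrt(51)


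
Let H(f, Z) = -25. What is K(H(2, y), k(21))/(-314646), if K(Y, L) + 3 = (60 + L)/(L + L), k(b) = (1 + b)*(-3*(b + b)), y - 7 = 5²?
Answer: 290/36341613 ≈ 7.9798e-6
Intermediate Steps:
y = 32 (y = 7 + 5² = 7 + 25 = 32)
k(b) = -6*b*(1 + b) (k(b) = (1 + b)*(-6*b) = -6*b*(1 + b))
K(Y, L) = -3 + (60 + L)/(2*L) (K(Y, L) = -3 + (60 + L)/(L + L) = -3 + (60 + L)/((2*L)) = -3 + (60 + L)*(1/(2*L)) = -3 + (60 + L)/(2*L))
K(H(2, y), k(21))/(-314646) = (-5/2 + 30/((-6*21*(1 + 21))))/(-314646) = (-5/2 + 30/((-6*21*22)))*(-1/314646) = (-5/2 + 30/(-2772))*(-1/314646) = (-5/2 + 30*(-1/2772))*(-1/314646) = (-5/2 - 5/462)*(-1/314646) = -580/231*(-1/314646) = 290/36341613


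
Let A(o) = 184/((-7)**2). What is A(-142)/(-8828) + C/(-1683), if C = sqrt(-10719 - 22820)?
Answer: -46/108143 - I*sqrt(33539)/1683 ≈ -0.00042536 - 0.10882*I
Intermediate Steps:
C = I*sqrt(33539) (C = sqrt(-33539) = I*sqrt(33539) ≈ 183.14*I)
A(o) = 184/49
A(-142)/(-8828) + C/(-1683) = (184/49)/(-8828) + (I*sqrt(33539))/(-1683) = (184/49)*(-1/8828) + (I*sqrt(33539))*(-1/1683) = -46/108143 - I*sqrt(33539)/1683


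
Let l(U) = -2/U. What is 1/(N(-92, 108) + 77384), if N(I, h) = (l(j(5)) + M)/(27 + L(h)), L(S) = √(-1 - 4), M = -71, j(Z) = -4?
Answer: 45438362/3516084368629 - 282*I*√5/17580421843145 ≈ 1.2923e-5 - 3.5868e-11*I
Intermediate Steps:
L(S) = I*√5 (L(S) = √(-5) = I*√5)
N(I, h) = -141/(2*(27 + I*√5)) (N(I, h) = (-2/(-4) - 71)/(27 + I*√5) = (-2*(-¼) - 71)/(27 + I*√5) = (½ - 71)/(27 + I*√5) = -141/(2*(27 + I*√5)))
1/(N(-92, 108) + 77384) = 1/((-3807/1468 + 141*I*√5/1468) + 77384) = 1/(113595905/1468 + 141*I*√5/1468)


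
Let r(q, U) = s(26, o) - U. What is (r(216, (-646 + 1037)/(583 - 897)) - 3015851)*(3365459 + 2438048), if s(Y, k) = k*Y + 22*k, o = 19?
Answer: -5494124682425685/314 ≈ -1.7497e+13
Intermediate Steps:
s(Y, k) = 22*k + Y*k (s(Y, k) = Y*k + 22*k = 22*k + Y*k)
r(q, U) = 912 - U (r(q, U) = 19*(22 + 26) - U = 19*48 - U = 912 - U)
(r(216, (-646 + 1037)/(583 - 897)) - 3015851)*(3365459 + 2438048) = ((912 - (-646 + 1037)/(583 - 897)) - 3015851)*(3365459 + 2438048) = ((912 - 391/(-314)) - 3015851)*5803507 = ((912 - 391*(-1)/314) - 3015851)*5803507 = ((912 - 1*(-391/314)) - 3015851)*5803507 = ((912 + 391/314) - 3015851)*5803507 = (286759/314 - 3015851)*5803507 = -946690455/314*5803507 = -5494124682425685/314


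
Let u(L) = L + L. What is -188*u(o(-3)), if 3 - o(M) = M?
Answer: -2256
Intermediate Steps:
o(M) = 3 - M
u(L) = 2*L
-188*u(o(-3)) = -376*(3 - 1*(-3)) = -376*(3 + 3) = -376*6 = -188*12 = -2256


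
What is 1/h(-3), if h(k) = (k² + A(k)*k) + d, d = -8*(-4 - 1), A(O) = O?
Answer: 1/58 ≈ 0.017241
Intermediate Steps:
d = 40 (d = -8*(-5) = 40)
h(k) = 40 + 2*k² (h(k) = (k² + k*k) + 40 = (k² + k²) + 40 = 2*k² + 40 = 40 + 2*k²)
1/h(-3) = 1/(40 + 2*(-3)²) = 1/(40 + 2*9) = 1/(40 + 18) = 1/58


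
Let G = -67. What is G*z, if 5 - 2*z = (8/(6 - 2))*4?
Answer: 201/2 ≈ 100.50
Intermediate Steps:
z = -3/2 (z = 5/2 - 8/(6 - 2)*4/2 = 5/2 - 8/4*4/2 = 5/2 - 8*(¼)*4/2 = 5/2 - 4 = -3/2 ≈ -1.5000)
G*z = -67*(-3/2) = 201/2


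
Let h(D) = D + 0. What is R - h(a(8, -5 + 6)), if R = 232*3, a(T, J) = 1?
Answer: 695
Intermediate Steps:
h(D) = D
R = 696
R - h(a(8, -5 + 6)) = 696 - 1*1 = 696 - 1 = 695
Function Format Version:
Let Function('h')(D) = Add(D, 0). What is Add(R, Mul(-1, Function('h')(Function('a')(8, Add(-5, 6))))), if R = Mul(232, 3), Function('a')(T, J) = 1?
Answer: 695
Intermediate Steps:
Function('h')(D) = D
R = 696
Add(R, Mul(-1, Function('h')(Function('a')(8, Add(-5, 6))))) = Add(696, Mul(-1, 1)) = Add(696, -1) = 695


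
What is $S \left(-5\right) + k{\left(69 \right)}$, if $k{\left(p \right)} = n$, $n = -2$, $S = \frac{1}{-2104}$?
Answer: $- \frac{4203}{2104} \approx -1.9976$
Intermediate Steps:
$S = - \frac{1}{2104} \approx -0.00047529$
$k{\left(p \right)} = -2$
$S \left(-5\right) + k{\left(69 \right)} = \left(- \frac{1}{2104}\right) \left(-5\right) - 2 = \frac{5}{2104} - 2 = - \frac{4203}{2104}$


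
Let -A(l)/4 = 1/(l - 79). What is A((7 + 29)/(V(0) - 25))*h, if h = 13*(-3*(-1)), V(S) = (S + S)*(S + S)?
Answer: 3900/2011 ≈ 1.9393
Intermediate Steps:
V(S) = 4*S² (V(S) = (2*S)*(2*S) = 4*S²)
A(l) = -4/(-79 + l) (A(l) = -4/(l - 79) = -4/(-79 + l))
h = 39 (h = 13*3 = 39)
A((7 + 29)/(V(0) - 25))*h = -4/(-79 + (7 + 29)/(4*0² - 25))*39 = -4/(-79 + 36/(4*0 - 25))*39 = -4/(-79 + 36/(0 - 25))*39 = -4/(-79 + 36/(-25))*39 = -4/(-79 + 36*(-1/25))*39 = -4/(-79 - 36/25)*39 = -4/(-2011/25)*39 = -4*(-25/2011)*39 = (100/2011)*39 = 3900/2011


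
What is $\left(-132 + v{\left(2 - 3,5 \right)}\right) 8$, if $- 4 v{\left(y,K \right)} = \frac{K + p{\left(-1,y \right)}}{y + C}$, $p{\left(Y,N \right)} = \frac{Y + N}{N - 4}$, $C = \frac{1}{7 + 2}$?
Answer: $- \frac{20877}{20} \approx -1043.8$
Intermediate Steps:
$C = \frac{1}{9} \approx 0.11111$
$p{\left(Y,N \right)} = \frac{N + Y}{-4 + N}$
$v{\left(y,K \right)} = - \frac{K + \frac{-1 + y}{-4 + y}}{4 \left(\frac{1}{9} + y\right)}$ ($v{\left(y,K \right)} = - \frac{\left(K + \frac{y - 1}{-4 + y}\right) \frac{1}{y + \frac{1}{9}}}{4} = - \frac{\left(K + \frac{-1 + y}{-4 + y}\right) \frac{1}{\frac{1}{9} + y}}{4} = - \frac{\frac{1}{\frac{1}{9} + y} \left(K + \frac{-1 + y}{-4 + y}\right)}{4} = - \frac{K + \frac{-1 + y}{-4 + y}}{4 \left(\frac{1}{9} + y\right)}$)
$\left(-132 + v{\left(2 - 3,5 \right)}\right) 8 = \left(-132 + \frac{9 \left(1 - \left(2 - 3\right) - 5 \left(-4 + \left(2 - 3\right)\right)\right)}{4 \left(1 + 9 \left(2 - 3\right)\right) \left(-4 + \left(2 - 3\right)\right)}\right) 8 = \left(-132 + \frac{9 \left(1 - -1 - 5 \left(-4 - 1\right)\right)}{4 \left(1 + 9 \left(-1\right)\right) \left(-4 - 1\right)}\right) 8 = \left(-132 + \frac{9 \left(1 + 1 - 5 \left(-5\right)\right)}{4 \left(1 - 9\right) \left(-5\right)}\right) 8 = \left(-132 + \frac{9}{4} \frac{1}{-8} \left(- \frac{1}{5}\right) \left(1 + 1 + 25\right)\right) 8 = \left(-132 + \frac{9}{4} \left(- \frac{1}{8}\right) \left(- \frac{1}{5}\right) 27\right) 8 = \left(-132 + \frac{243}{160}\right) 8 = \left(- \frac{20877}{160}\right) 8 = - \frac{20877}{20}$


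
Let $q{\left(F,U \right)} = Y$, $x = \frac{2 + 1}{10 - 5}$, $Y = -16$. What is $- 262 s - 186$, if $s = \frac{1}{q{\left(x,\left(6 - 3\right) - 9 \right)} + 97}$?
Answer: $- \frac{15328}{81} \approx -189.23$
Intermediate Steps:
$x = \frac{3}{5} \approx 0.6$
$q{\left(F,U \right)} = -16$
$s = \frac{1}{81}$ ($s = \frac{1}{-16 + 97} = \frac{1}{81} \approx 0.012346$)
$- 262 s - 186 = \left(-262\right) \frac{1}{81} - 186 = - \frac{262}{81} - 186 = - \frac{15328}{81}$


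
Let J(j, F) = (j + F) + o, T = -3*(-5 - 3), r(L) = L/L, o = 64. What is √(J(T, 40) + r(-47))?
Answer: √129 ≈ 11.358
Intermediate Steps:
r(L) = 1
T = 24 (T = -3*(-8) = 24)
J(j, F) = 64 + F + j (J(j, F) = (j + F) + 64 = (F + j) + 64 = 64 + F + j)
√(J(T, 40) + r(-47)) = √((64 + 40 + 24) + 1) = √(128 + 1) = √129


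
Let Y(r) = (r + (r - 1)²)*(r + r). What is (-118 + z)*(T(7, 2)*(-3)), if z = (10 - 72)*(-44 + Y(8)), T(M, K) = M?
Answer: 1132614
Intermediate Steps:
Y(r) = 2*r*(r + (-1 + r)²) (Y(r) = (r + (-1 + r)²)*(2*r) = 2*r*(r + (-1 + r)²))
z = -53816 (z = (10 - 72)*(-44 + 2*8*(8 + (-1 + 8)²)) = -62*(-44 + 2*8*(8 + 7²)) = -62*(-44 + 2*8*(8 + 49)) = -62*(-44 + 2*8*57) = -62*(-44 + 912) = -62*868 = -53816)
(-118 + z)*(T(7, 2)*(-3)) = (-118 - 53816)*(7*(-3)) = -53934*(-21) = 1132614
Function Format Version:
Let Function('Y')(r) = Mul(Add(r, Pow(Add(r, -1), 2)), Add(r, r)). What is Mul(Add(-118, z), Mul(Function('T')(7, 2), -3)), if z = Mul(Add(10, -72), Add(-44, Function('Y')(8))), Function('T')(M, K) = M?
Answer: 1132614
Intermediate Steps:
Function('Y')(r) = Mul(2, r, Add(r, Pow(Add(-1, r), 2))) (Function('Y')(r) = Mul(Add(r, Pow(Add(-1, r), 2)), Mul(2, r)) = Mul(2, r, Add(r, Pow(Add(-1, r), 2))))
z = -53816 (z = Mul(Add(10, -72), Add(-44, Mul(2, 8, Add(8, Pow(Add(-1, 8), 2))))) = Mul(-62, Add(-44, Mul(2, 8, Add(8, Pow(7, 2))))) = Mul(-62, Add(-44, Mul(2, 8, Add(8, 49)))) = Mul(-62, Add(-44, Mul(2, 8, 57))) = Mul(-62, Add(-44, 912)) = Mul(-62, 868) = -53816)
Mul(Add(-118, z), Mul(Function('T')(7, 2), -3)) = Mul(Add(-118, -53816), Mul(7, -3)) = Mul(-53934, -21) = 1132614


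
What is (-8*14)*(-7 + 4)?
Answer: 336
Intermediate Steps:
(-8*14)*(-7 + 4) = -112*(-3) = 336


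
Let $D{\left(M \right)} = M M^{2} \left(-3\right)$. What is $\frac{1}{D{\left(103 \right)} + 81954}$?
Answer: $- \frac{1}{3196227} \approx -3.1287 \cdot 10^{-7}$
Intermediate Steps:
$D{\left(M \right)} = - 3 M^{3}$ ($D{\left(M \right)} = M^{3} \left(-3\right) = - 3 M^{3}$)
$\frac{1}{D{\left(103 \right)} + 81954} = \frac{1}{- 3 \cdot 103^{3} + 81954} = \frac{1}{\left(-3\right) 1092727 + 81954} = \frac{1}{-3278181 + 81954} = \frac{1}{-3196227} = - \frac{1}{3196227}$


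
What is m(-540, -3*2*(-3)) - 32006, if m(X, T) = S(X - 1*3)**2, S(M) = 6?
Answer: -31970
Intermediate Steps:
m(X, T) = 36 (m(X, T) = 6**2 = 36)
m(-540, -3*2*(-3)) - 32006 = 36 - 32006 = -31970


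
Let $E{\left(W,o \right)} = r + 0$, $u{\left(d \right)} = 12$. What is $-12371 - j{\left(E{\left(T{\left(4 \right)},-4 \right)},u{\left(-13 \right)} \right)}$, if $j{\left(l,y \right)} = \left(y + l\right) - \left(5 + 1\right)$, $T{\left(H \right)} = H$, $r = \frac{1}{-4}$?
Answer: $- \frac{49507}{4} \approx -12377.0$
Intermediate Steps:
$r = - \frac{1}{4} \approx -0.25$
$E{\left(W,o \right)} = - \frac{1}{4}$ ($E{\left(W,o \right)} = - \frac{1}{4} + 0 = - \frac{1}{4}$)
$j{\left(l,y \right)} = -6 + l + y$ ($j{\left(l,y \right)} = \left(l + y\right) - 6 = -6 + l + y$)
$-12371 - j{\left(E{\left(T{\left(4 \right)},-4 \right)},u{\left(-13 \right)} \right)} = -12371 - \left(-6 - \frac{1}{4} + 12\right) = -12371 - \frac{23}{4} = - \frac{49507}{4}$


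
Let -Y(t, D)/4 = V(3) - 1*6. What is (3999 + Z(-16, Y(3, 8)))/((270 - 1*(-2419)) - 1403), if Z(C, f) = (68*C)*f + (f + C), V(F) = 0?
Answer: -22105/1286 ≈ -17.189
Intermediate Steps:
Y(t, D) = 24 (Y(t, D) = -4*(0 - 1*6) = -4*(0 - 6) = -4*(-6) = 24)
Z(C, f) = C + f + 68*C*f (Z(C, f) = 68*C*f + (C + f) = C + f + 68*C*f)
(3999 + Z(-16, Y(3, 8)))/((270 - 1*(-2419)) - 1403) = (3999 + (-16 + 24 + 68*(-16)*24))/((270 - 1*(-2419)) - 1403) = (3999 + (-16 + 24 - 26112))/((270 + 2419) - 1403) = (3999 - 26104)/(2689 - 1403) = -22105/1286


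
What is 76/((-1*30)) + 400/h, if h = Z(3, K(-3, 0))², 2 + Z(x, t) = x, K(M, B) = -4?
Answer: 5962/15 ≈ 397.47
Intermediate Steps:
Z(x, t) = -2 + x
h = 1 (h = (-2 + 3)² = 1² = 1)
76/((-1*30)) + 400/h = 76/((-1*30)) + 400/1 = 76/(-30) + 400*1 = 76*(-1/30) + 400 = -38/15 + 400 = 5962/15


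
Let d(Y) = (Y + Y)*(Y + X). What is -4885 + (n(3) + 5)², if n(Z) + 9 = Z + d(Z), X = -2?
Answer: -4860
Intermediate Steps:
d(Y) = 2*Y*(-2 + Y) (d(Y) = (Y + Y)*(Y - 2) = (2*Y)*(-2 + Y) = 2*Y*(-2 + Y))
n(Z) = -9 + Z + 2*Z*(-2 + Z) (n(Z) = -9 + (Z + 2*Z*(-2 + Z)) = -9 + Z + 2*Z*(-2 + Z))
-4885 + (n(3) + 5)² = -4885 + ((-9 + 3 + 2*3*(-2 + 3)) + 5)² = -4885 + ((-9 + 3 + 2*3*1) + 5)² = -4885 + ((-9 + 3 + 6) + 5)² = -4885 + (0 + 5)² = -4885 + 5² = -4885 + 25 = -4860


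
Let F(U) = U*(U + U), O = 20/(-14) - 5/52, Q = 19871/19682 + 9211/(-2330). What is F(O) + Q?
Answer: 99669652297/58424442440 ≈ 1.7060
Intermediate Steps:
Q = -33747868/11464765 (Q = 19871*(1/19682) + 9211*(-1/2330) = 19871/19682 - 9211/2330 = -33747868/11464765 ≈ -2.9436)
O = -555/364 (O = 20*(-1/14) - 5*1/52 = -10/7 - 5/52 = -555/364 ≈ -1.5247)
F(U) = 2*U² (F(U) = U*(2*U) = 2*U²)
F(O) + Q = 2*(-555/364)² - 33747868/11464765 = 2*(308025/132496) - 33747868/11464765 = 308025/66248 - 33747868/11464765 = 99669652297/58424442440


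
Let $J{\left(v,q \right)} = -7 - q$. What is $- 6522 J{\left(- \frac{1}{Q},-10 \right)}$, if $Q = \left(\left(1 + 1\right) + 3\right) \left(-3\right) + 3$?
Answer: $-19566$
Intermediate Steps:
$Q = -12$ ($Q = \left(2 + 3\right) \left(-3\right) + 3 = 5 \left(-3\right) + 3 = -15 + 3 = -12$)
$- 6522 J{\left(- \frac{1}{Q},-10 \right)} = - 6522 \left(-7 - -10\right) = - 6522 \left(-7 + 10\right) = \left(-6522\right) 3 = -19566$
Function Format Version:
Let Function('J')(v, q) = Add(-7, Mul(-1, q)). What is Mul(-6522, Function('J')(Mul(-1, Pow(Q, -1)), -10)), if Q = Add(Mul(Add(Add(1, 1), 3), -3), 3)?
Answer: -19566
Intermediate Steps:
Q = -12 (Q = Add(Mul(Add(2, 3), -3), 3) = Add(Mul(5, -3), 3) = Add(-15, 3) = -12)
Mul(-6522, Function('J')(Mul(-1, Pow(Q, -1)), -10)) = Mul(-6522, Add(-7, Mul(-1, -10))) = Mul(-6522, Add(-7, 10)) = Mul(-6522, 3) = -19566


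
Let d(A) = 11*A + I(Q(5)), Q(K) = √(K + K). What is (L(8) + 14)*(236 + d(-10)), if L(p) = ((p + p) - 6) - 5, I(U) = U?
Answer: 2394 + 19*√10 ≈ 2454.1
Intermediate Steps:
Q(K) = √2*√K (Q(K) = √(2*K) = √2*√K)
d(A) = √10 + 11*A (d(A) = 11*A + √2*√5 = 11*A + √10 = √10 + 11*A)
L(p) = -11 + 2*p (L(p) = (2*p - 6) - 5 = (-6 + 2*p) - 5 = -11 + 2*p)
(L(8) + 14)*(236 + d(-10)) = ((-11 + 2*8) + 14)*(236 + (√10 + 11*(-10))) = ((-11 + 16) + 14)*(236 + (√10 - 110)) = (5 + 14)*(236 + (-110 + √10)) = 19*(126 + √10) = 2394 + 19*√10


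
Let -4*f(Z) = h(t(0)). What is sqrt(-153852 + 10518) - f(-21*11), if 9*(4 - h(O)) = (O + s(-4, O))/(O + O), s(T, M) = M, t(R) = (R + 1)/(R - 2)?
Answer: 35/36 + 3*I*sqrt(15926) ≈ 0.97222 + 378.59*I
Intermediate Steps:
t(R) = (1 + R)/(-2 + R)
h(O) = 35/9 (h(O) = 4 - (O + O)/(9*(O + O)) = 4 - 2*O/(9*(2*O)) = 4 - 2*O*1/(2*O)/9 = 4 - 1/9*1 = 4 - 1/9 = 35/9)
f(Z) = -35/36 (f(Z) = -1/4*35/9 = -35/36)
sqrt(-153852 + 10518) - f(-21*11) = sqrt(-153852 + 10518) - 1*(-35/36) = sqrt(-143334) + 35/36 = 3*I*sqrt(15926) + 35/36 = 35/36 + 3*I*sqrt(15926)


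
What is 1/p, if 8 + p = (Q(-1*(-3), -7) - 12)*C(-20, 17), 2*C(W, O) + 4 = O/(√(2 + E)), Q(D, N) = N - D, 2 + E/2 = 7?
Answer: -432/19417 - 374*√3/19417 ≈ -0.055610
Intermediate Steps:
E = 10 (E = -4 + 2*7 = -4 + 14 = 10)
C(W, O) = -2 + O*√3/12 (C(W, O) = -2 + (O/(√(2 + 10)))/2 = -2 + (O/(√12))/2 = -2 + (O/((2*√3)))/2 = -2 + (O*(√3/6))/2 = -2 + (O*√3/6)/2 = -2 + O*√3/12)
p = 36 - 187*√3/6 (p = -8 + ((-7 - (-1)*(-3)) - 12)*(-2 + (1/12)*17*√3) = -8 + ((-7 - 1*3) - 12)*(-2 + 17*√3/12) = -8 + ((-7 - 3) - 12)*(-2 + 17*√3/12) = -8 + (-10 - 12)*(-2 + 17*√3/12) = -8 - 22*(-2 + 17*√3/12) = -8 + (44 - 187*√3/6) = 36 - 187*√3/6 ≈ -17.982)
1/p = 1/(36 - 187*√3/6)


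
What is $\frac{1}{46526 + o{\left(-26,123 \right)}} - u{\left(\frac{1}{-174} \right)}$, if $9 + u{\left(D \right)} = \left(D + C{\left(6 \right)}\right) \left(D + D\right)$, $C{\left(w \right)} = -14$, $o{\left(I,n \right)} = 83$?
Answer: $\frac{6236532383}{705567042} \approx 8.839$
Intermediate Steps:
$u{\left(D \right)} = -9 + 2 D \left(-14 + D\right)$ ($u{\left(D \right)} = -9 + \left(D - 14\right) \left(D + D\right) = -9 + \left(-14 + D\right) 2 D = -9 + 2 D \left(-14 + D\right)$)
$\frac{1}{46526 + o{\left(-26,123 \right)}} - u{\left(\frac{1}{-174} \right)} = \frac{1}{46526 + 83} - \left(-9 - \frac{28}{-174} + 2 \left(\frac{1}{-174}\right)^{2}\right) = \frac{1}{46609} - \left(-9 - - \frac{14}{87} + 2 \left(- \frac{1}{174}\right)^{2}\right) = \frac{1}{46609} - \left(-9 + \frac{14}{87} + 2 \cdot \frac{1}{30276}\right) = \frac{1}{46609} - \left(-9 + \frac{14}{87} + \frac{1}{15138}\right) = \frac{1}{46609} - - \frac{133805}{15138} = \frac{1}{46609} + \frac{133805}{15138} = \frac{6236532383}{705567042}$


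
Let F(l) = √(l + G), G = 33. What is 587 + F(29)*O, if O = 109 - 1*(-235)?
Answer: 587 + 344*√62 ≈ 3295.7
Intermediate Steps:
F(l) = √(33 + l) (F(l) = √(l + 33) = √(33 + l))
O = 344 (O = 109 + 235 = 344)
587 + F(29)*O = 587 + √(33 + 29)*344 = 587 + √62*344 = 587 + 344*√62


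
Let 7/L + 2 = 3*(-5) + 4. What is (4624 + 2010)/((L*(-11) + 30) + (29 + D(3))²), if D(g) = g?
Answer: 86242/13779 ≈ 6.2589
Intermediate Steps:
L = -7/13 (L = 7/(-2 + (3*(-5) + 4)) = 7/(-2 + (-15 + 4)) = 7/(-2 - 11) = 7/(-13) = 7*(-1/13) = -7/13 ≈ -0.53846)
(4624 + 2010)/((L*(-11) + 30) + (29 + D(3))²) = (4624 + 2010)/((-7/13*(-11) + 30) + (29 + 3)²) = 6634/((77/13 + 30) + 32²) = 6634/(467/13 + 1024) = 6634/(13779/13) = 6634*(13/13779) = 86242/13779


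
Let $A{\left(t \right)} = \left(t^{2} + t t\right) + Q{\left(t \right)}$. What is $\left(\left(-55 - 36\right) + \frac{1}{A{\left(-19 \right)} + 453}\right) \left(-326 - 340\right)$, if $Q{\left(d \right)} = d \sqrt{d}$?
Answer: $\frac{42044536377}{693742} - \frac{6327 i \sqrt{19}}{693742} \approx 60605.0 - 0.039754 i$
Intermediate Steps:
$Q{\left(d \right)} = d^{\frac{3}{2}}$
$A{\left(t \right)} = t^{\frac{3}{2}} + 2 t^{2}$ ($A{\left(t \right)} = \left(t^{2} + t t\right) + t^{\frac{3}{2}} = \left(t^{2} + t^{2}\right) + t^{\frac{3}{2}} = 2 t^{2} + t^{\frac{3}{2}} = t^{\frac{3}{2}} + 2 t^{2}$)
$\left(\left(-55 - 36\right) + \frac{1}{A{\left(-19 \right)} + 453}\right) \left(-326 - 340\right) = \left(\left(-55 - 36\right) + \frac{1}{\left(\left(-19\right)^{\frac{3}{2}} + 2 \left(-19\right)^{2}\right) + 453}\right) \left(-326 - 340\right) = \left(\left(-55 - 36\right) + \frac{1}{\left(- 19 i \sqrt{19} + 2 \cdot 361\right) + 453}\right) \left(-666\right) = \left(-91 + \frac{1}{\left(- 19 i \sqrt{19} + 722\right) + 453}\right) \left(-666\right) = \left(-91 + \frac{1}{\left(722 - 19 i \sqrt{19}\right) + 453}\right) \left(-666\right) = \left(-91 + \frac{1}{1175 - 19 i \sqrt{19}}\right) \left(-666\right) = 60606 - \frac{666}{1175 - 19 i \sqrt{19}}$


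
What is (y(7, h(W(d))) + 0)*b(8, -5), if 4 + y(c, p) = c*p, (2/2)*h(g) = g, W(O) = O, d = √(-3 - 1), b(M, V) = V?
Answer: 20 - 70*I ≈ 20.0 - 70.0*I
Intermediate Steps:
d = 2*I (d = √(-4) = 2*I ≈ 2.0*I)
h(g) = g
y(c, p) = -4 + c*p
(y(7, h(W(d))) + 0)*b(8, -5) = ((-4 + 7*(2*I)) + 0)*(-5) = ((-4 + 14*I) + 0)*(-5) = (-4 + 14*I)*(-5) = 20 - 70*I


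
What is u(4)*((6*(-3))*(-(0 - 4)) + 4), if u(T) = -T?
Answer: 272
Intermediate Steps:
u(4)*((6*(-3))*(-(0 - 4)) + 4) = (-1*4)*((6*(-3))*(-(0 - 4)) + 4) = -4*(-(-18)*(-4) + 4) = -4*(-18*4 + 4) = -4*(-72 + 4) = -4*(-68) = 272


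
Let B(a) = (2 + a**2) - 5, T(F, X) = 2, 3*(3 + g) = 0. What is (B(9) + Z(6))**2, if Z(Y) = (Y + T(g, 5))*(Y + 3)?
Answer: 22500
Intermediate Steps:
g = -3 (g = -3 + (1/3)*0 = -3 + 0 = -3)
B(a) = -3 + a**2
Z(Y) = (2 + Y)*(3 + Y) (Z(Y) = (Y + 2)*(Y + 3) = (2 + Y)*(3 + Y))
(B(9) + Z(6))**2 = ((-3 + 9**2) + (6 + 6**2 + 5*6))**2 = ((-3 + 81) + (6 + 36 + 30))**2 = (78 + 72)**2 = 150**2 = 22500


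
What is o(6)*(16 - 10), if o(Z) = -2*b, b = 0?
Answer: 0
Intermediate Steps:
o(Z) = 0 (o(Z) = -2*0 = 0)
o(6)*(16 - 10) = 0*(16 - 10) = 0*6 = 0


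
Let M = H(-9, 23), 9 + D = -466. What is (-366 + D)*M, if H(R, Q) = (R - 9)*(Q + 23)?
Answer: 696348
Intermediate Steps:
D = -475 (D = -9 - 466 = -475)
H(R, Q) = (-9 + R)*(23 + Q)
M = -828 (M = -207 - 9*23 + 23*(-9) + 23*(-9) = -207 - 207 - 207 - 207 = -828)
(-366 + D)*M = (-366 - 475)*(-828) = -841*(-828) = 696348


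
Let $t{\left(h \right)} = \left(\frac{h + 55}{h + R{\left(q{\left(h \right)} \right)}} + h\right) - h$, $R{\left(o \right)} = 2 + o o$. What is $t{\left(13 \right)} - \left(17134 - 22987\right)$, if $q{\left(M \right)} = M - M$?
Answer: $\frac{87863}{15} \approx 5857.5$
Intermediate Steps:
$q{\left(M \right)} = 0$
$R{\left(o \right)} = 2 + o^{2}$
$t{\left(h \right)} = \frac{55 + h}{2 + h}$ ($t{\left(h \right)} = \left(\frac{h + 55}{h + \left(2 + 0^{2}\right)} + h\right) - h = \left(\frac{55 + h}{h + \left(2 + 0\right)} + h\right) - h = \left(\frac{55 + h}{h + 2} + h\right) - h = \left(\frac{55 + h}{2 + h} + h\right) - h = \left(h + \frac{55 + h}{2 + h}\right) - h = \frac{55 + h}{2 + h}$)
$t{\left(13 \right)} - \left(17134 - 22987\right) = \frac{55 + 13}{2 + 13} - \left(17134 - 22987\right) = \frac{1}{15} \cdot 68 - \left(17134 - 22987\right) = \frac{1}{15} \cdot 68 - -5853 = \frac{68}{15} + 5853 = \frac{87863}{15}$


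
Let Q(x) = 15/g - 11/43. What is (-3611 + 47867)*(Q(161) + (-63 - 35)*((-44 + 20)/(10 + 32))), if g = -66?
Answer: 1162140432/473 ≈ 2.4570e+6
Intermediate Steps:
Q(x) = -457/946 (Q(x) = 15/(-66) - 11/43 = 15*(-1/66) - 11*1/43 = -5/22 - 11/43 = -457/946)
(-3611 + 47867)*(Q(161) + (-63 - 35)*((-44 + 20)/(10 + 32))) = (-3611 + 47867)*(-457/946 + (-63 - 35)*((-44 + 20)/(10 + 32))) = 44256*(-457/946 - (-2352)/42) = 44256*(-457/946 - 98*(-4/7)) = 44256*(-457/946 + 56) = 44256*(52519/946) = 1162140432/473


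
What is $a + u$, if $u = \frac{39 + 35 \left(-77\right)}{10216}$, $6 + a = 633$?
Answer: $\frac{800347}{1277} \approx 626.74$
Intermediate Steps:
$a = 627$ ($a = -6 + 633 = 627$)
$u = - \frac{332}{1277}$ ($u = \left(39 - 2695\right) \frac{1}{10216} = \left(-2656\right) \frac{1}{10216} = - \frac{332}{1277} \approx -0.25998$)
$a + u = 627 - \frac{332}{1277} = \frac{800347}{1277}$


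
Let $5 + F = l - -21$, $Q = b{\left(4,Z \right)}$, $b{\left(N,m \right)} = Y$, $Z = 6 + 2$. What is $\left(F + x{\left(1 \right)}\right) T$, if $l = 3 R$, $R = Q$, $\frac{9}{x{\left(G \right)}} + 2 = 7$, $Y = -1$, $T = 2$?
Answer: $\frac{148}{5} \approx 29.6$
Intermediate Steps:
$Z = 8$
$b{\left(N,m \right)} = -1$
$x{\left(G \right)} = \frac{9}{5}$ ($x{\left(G \right)} = \frac{9}{-2 + 7} = \frac{9}{5}$)
$Q = -1$
$R = -1$
$l = -3$ ($l = 3 \left(-1\right) = -3$)
$F = 13$ ($F = -5 - -18 = -5 + \left(-3 + 21\right) = -5 + 18 = 13$)
$\left(F + x{\left(1 \right)}\right) T = \left(13 + \frac{9}{5}\right) 2 = \frac{74}{5} \cdot 2 = \frac{148}{5}$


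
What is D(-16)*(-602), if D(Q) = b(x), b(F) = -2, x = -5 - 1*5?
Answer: 1204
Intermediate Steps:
x = -10 (x = -5 - 5 = -10)
D(Q) = -2
D(-16)*(-602) = -2*(-602) = 1204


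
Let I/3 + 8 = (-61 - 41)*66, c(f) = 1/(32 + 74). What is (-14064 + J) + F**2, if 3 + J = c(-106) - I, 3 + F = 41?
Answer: 805283/106 ≈ 7597.0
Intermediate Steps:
F = 38 (F = -3 + 41 = 38)
c(f) = 1/106
I = -20220 (I = -24 + 3*((-61 - 41)*66) = -24 + 3*(-102*66) = -24 + 3*(-6732) = -24 - 20196 = -20220)
J = 2143003/106 (J = -3 + (1/106 - 1*(-20220)) = -3 + (1/106 + 20220) = -3 + 2143321/106 = 2143003/106 ≈ 20217.)
(-14064 + J) + F**2 = (-14064 + 2143003/106) + 38**2 = 652219/106 + 1444 = 805283/106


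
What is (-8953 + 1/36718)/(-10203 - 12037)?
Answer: 328736253/816608320 ≈ 0.40256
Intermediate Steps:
(-8953 + 1/36718)/(-10203 - 12037) = (-8953 + 1/36718)/(-22240) = -328736253/36718*(-1/22240) = 328736253/816608320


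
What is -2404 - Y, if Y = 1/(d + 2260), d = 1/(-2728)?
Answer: -14821333444/6165279 ≈ -2404.0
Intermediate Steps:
d = -1/2728 ≈ -0.00036657
Y = 2728/6165279 (Y = 1/(-1/2728 + 2260) = 1/(6165279/2728) = 2728/6165279 ≈ 0.00044248)
-2404 - Y = -2404 - 1*2728/6165279 = -2404 - 2728/6165279 = -14821333444/6165279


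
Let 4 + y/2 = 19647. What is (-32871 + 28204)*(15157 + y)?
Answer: -254085481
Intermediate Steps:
y = 39286 (y = -8 + 2*19647 = -8 + 39294 = 39286)
(-32871 + 28204)*(15157 + y) = (-32871 + 28204)*(15157 + 39286) = -4667*54443 = -254085481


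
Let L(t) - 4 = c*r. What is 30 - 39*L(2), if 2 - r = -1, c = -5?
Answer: 459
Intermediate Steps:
r = 3 (r = 2 - 1*(-1) = 2 + 1 = 3)
L(t) = -11 (L(t) = 4 - 5*3 = 4 - 15 = -11)
30 - 39*L(2) = 30 - 39*(-11) = 30 + 429 = 459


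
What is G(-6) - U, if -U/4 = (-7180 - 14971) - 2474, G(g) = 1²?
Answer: -98499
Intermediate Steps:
G(g) = 1
U = 98500 (U = -4*((-7180 - 14971) - 2474) = -4*(-22151 - 2474) = -4*(-24625) = 98500)
G(-6) - U = 1 - 1*98500 = 1 - 98500 = -98499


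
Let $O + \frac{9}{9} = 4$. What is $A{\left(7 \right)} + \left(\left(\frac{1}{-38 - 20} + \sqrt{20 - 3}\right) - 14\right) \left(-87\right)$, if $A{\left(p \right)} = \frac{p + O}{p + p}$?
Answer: $\frac{17083}{14} - 87 \sqrt{17} \approx 861.5$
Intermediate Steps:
$O = 3$ ($O = -1 + 4 = 3$)
$A{\left(p \right)} = \frac{3 + p}{2 p}$ ($A{\left(p \right)} = \frac{p + 3}{p + p} = \frac{3 + p}{2 p}$)
$A{\left(7 \right)} + \left(\left(\frac{1}{-38 - 20} + \sqrt{20 - 3}\right) - 14\right) \left(-87\right) = \frac{3 + 7}{2 \cdot 7} + \left(\left(\frac{1}{-38 - 20} + \sqrt{20 - 3}\right) - 14\right) \left(-87\right) = \frac{1}{2} \cdot \frac{1}{7} \cdot 10 + \left(\left(\frac{1}{-58} + \sqrt{17}\right) - 14\right) \left(-87\right) = \frac{5}{7} + \left(\left(- \frac{1}{58} + \sqrt{17}\right) - 14\right) \left(-87\right) = \frac{5}{7} + \left(- \frac{813}{58} + \sqrt{17}\right) \left(-87\right) = \frac{5}{7} + \left(\frac{2439}{2} - 87 \sqrt{17}\right) = \frac{17083}{14} - 87 \sqrt{17}$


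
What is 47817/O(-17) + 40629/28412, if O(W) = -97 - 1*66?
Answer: -1351954077/4631156 ≈ -291.93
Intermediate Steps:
O(W) = -163 (O(W) = -97 - 66 = -163)
47817/O(-17) + 40629/28412 = 47817/(-163) + 40629/28412 = 47817*(-1/163) + 40629*(1/28412) = -47817/163 + 40629/28412 = -1351954077/4631156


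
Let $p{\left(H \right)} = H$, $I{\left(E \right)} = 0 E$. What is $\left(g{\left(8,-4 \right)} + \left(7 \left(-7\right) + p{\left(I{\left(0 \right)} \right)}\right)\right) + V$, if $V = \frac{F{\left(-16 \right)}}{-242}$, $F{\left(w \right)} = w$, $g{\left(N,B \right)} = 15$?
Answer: $- \frac{4106}{121} \approx -33.934$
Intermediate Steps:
$I{\left(E \right)} = 0$
$V = \frac{8}{121}$ ($V = - \frac{16}{-242} = \left(-16\right) \left(- \frac{1}{242}\right) = \frac{8}{121} \approx 0.066116$)
$\left(g{\left(8,-4 \right)} + \left(7 \left(-7\right) + p{\left(I{\left(0 \right)} \right)}\right)\right) + V = \left(15 + \left(7 \left(-7\right) + 0\right)\right) + \frac{8}{121} = \left(15 + \left(-49 + 0\right)\right) + \frac{8}{121} = \left(15 - 49\right) + \frac{8}{121} = -34 + \frac{8}{121} = - \frac{4106}{121}$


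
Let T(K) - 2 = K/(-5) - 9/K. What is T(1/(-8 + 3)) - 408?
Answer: -9024/25 ≈ -360.96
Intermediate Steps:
T(K) = 2 - 9/K - K/5 (T(K) = 2 + (K/(-5) - 9/K) = 2 + (K*(-⅕) - 9/K) = 2 + (-K/5 - 9/K) = 2 + (-9/K - K/5) = 2 - 9/K - K/5)
T(1/(-8 + 3)) - 408 = (2 - 9/(1/(-8 + 3)) - 1/(5*(-8 + 3))) - 408 = (2 - 9/(1/(-5)) - ⅕/(-5)) - 408 = (2 - 9/(-⅕) - ⅕*(-⅕)) - 408 = (2 - 9*(-5) + 1/25) - 408 = (2 + 45 + 1/25) - 408 = 1176/25 - 408 = -9024/25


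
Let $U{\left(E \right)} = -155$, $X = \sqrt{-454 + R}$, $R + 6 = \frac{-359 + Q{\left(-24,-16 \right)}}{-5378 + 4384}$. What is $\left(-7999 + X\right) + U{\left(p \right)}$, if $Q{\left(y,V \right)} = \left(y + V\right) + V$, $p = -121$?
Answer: $-8154 + \frac{5 i \sqrt{18163362}}{994} \approx -8154.0 + 21.438 i$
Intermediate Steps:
$Q{\left(y,V \right)} = y + 2 V$ ($Q{\left(y,V \right)} = \left(V + y\right) + V = y + 2 V$)
$R = - \frac{5549}{994}$ ($R = -6 + \frac{-359 + \left(-24 + 2 \left(-16\right)\right)}{-5378 + 4384} = -6 + \frac{-359 - 56}{-994} = -6 + \left(-359 - 56\right) \left(- \frac{1}{994}\right) = -6 - - \frac{415}{994} = -6 + \frac{415}{994} = - \frac{5549}{994} \approx -5.5825$)
$X = \frac{5 i \sqrt{18163362}}{994}$ ($X = \sqrt{-454 - \frac{5549}{994}} = \sqrt{- \frac{456825}{994}} = \frac{5 i \sqrt{18163362}}{994} \approx 21.438 i$)
$\left(-7999 + X\right) + U{\left(p \right)} = \left(-7999 + \frac{5 i \sqrt{18163362}}{994}\right) - 155 = -8154 + \frac{5 i \sqrt{18163362}}{994}$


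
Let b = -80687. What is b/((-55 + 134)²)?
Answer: -80687/6241 ≈ -12.929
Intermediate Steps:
b/((-55 + 134)²) = -80687/(-55 + 134)² = -80687/(79²) = -80687/6241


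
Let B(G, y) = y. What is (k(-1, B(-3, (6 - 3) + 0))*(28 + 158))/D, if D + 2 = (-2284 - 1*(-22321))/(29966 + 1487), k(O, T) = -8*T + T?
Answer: 122855418/42869 ≈ 2865.8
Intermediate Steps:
k(O, T) = -7*T
D = -42869/31453 (D = -2 + (-2284 - 1*(-22321))/(29966 + 1487) = -2 + (-2284 + 22321)/31453 = -2 + 20037*(1/31453) = -2 + 20037/31453 = -42869/31453 ≈ -1.3630)
(k(-1, B(-3, (6 - 3) + 0))*(28 + 158))/D = ((-7*((6 - 3) + 0))*(28 + 158))/(-42869/31453) = (-7*(3 + 0)*186)*(-31453/42869) = (-7*3*186)*(-31453/42869) = -21*186*(-31453/42869) = -3906*(-31453/42869) = 122855418/42869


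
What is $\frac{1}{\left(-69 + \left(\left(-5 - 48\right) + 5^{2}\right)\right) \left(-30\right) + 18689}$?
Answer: $\frac{1}{21599} \approx 4.6298 \cdot 10^{-5}$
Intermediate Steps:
$\frac{1}{\left(-69 + \left(\left(-5 - 48\right) + 5^{2}\right)\right) \left(-30\right) + 18689} = \frac{1}{\left(-69 + \left(-53 + 25\right)\right) \left(-30\right) + 18689} = \frac{1}{\left(-69 - 28\right) \left(-30\right) + 18689} = \frac{1}{\left(-97\right) \left(-30\right) + 18689} = \frac{1}{2910 + 18689} = \frac{1}{21599}$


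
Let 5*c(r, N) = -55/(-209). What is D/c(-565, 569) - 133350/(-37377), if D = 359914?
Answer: 85199246444/12459 ≈ 6.8384e+6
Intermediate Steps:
c(r, N) = 1/19 (c(r, N) = (-55/(-209))/5 = (-55*(-1/209))/5 = (1/5)*(5/19) = 1/19)
D/c(-565, 569) - 133350/(-37377) = 359914/(1/19) - 133350/(-37377) = 359914*19 - 133350*(-1/37377) = 6838366 + 44450/12459 = 85199246444/12459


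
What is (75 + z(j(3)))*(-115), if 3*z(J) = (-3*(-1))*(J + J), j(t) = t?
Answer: -9315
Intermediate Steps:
z(J) = 2*J (z(J) = ((-3*(-1))*(J + J))/3 = (3*(2*J))/3 = (6*J)/3 = 2*J)
(75 + z(j(3)))*(-115) = (75 + 2*3)*(-115) = (75 + 6)*(-115) = 81*(-115) = -9315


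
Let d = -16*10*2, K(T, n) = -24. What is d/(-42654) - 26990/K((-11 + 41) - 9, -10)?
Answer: 31978865/28436 ≈ 1124.6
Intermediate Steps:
d = -320 (d = -160*2 = -320)
d/(-42654) - 26990/K((-11 + 41) - 9, -10) = -320/(-42654) - 26990/(-24) = -320*(-1/42654) - 26990*(-1/24) = 160/21327 + 13495/12 = 31978865/28436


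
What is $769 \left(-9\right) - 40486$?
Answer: $-47407$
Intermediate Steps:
$769 \left(-9\right) - 40486 = -6921 - 40486 = -47407$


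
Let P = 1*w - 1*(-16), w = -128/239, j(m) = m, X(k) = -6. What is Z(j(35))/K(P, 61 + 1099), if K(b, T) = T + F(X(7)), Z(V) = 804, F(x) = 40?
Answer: 67/100 ≈ 0.67000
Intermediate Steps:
w = -128/239 (w = -128*1/239 = -128/239 ≈ -0.53556)
P = 3696/239 (P = 1*(-128/239) - 1*(-16) = -128/239 + 16 = 3696/239 ≈ 15.464)
K(b, T) = 40 + T (K(b, T) = T + 40 = 40 + T)
Z(j(35))/K(P, 61 + 1099) = 804/(40 + (61 + 1099)) = 804/(40 + 1160) = 804/1200 = 804*(1/1200) = 67/100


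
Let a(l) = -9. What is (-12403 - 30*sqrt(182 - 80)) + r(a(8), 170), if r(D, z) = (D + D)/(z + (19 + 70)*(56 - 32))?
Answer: -14300668/1153 - 30*sqrt(102) ≈ -12706.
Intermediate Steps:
r(D, z) = 2*D/(2136 + z) (r(D, z) = (2*D)/(z + 89*24) = (2*D)/(z + 2136) = (2*D)/(2136 + z) = 2*D/(2136 + z))
(-12403 - 30*sqrt(182 - 80)) + r(a(8), 170) = (-12403 - 30*sqrt(182 - 80)) + 2*(-9)/(2136 + 170) = (-12403 - 30*sqrt(102)) + 2*(-9)/2306 = (-12403 - 30*sqrt(102)) + 2*(-9)*(1/2306) = (-12403 - 30*sqrt(102)) - 9/1153 = -14300668/1153 - 30*sqrt(102)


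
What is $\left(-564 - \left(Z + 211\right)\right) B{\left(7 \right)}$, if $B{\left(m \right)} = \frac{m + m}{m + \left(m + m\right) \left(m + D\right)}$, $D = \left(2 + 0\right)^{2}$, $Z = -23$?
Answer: $- \frac{1504}{23} \approx -65.391$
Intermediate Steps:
$D = 4$ ($D = 2^{2} = 4$)
$B{\left(m \right)} = \frac{2 m}{m + 2 m \left(4 + m\right)}$ ($B{\left(m \right)} = \frac{m + m}{m + \left(m + m\right) \left(m + 4\right)} = \frac{2 m}{m + 2 m \left(4 + m\right)}$)
$\left(-564 - \left(Z + 211\right)\right) B{\left(7 \right)} = \left(-564 - \left(-23 + 211\right)\right) \frac{2}{9 + 2 \cdot 7} = \left(-564 - 188\right) \frac{2}{9 + 14} = \left(-564 - 188\right) \frac{2}{23} = - 752 \cdot 2 \cdot \frac{1}{23} = \left(-752\right) \frac{2}{23} = - \frac{1504}{23}$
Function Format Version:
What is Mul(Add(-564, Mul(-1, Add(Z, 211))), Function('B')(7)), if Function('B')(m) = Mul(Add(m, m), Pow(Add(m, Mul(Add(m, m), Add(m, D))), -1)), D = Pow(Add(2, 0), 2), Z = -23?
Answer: Rational(-1504, 23) ≈ -65.391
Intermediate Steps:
D = 4 (D = Pow(2, 2) = 4)
Function('B')(m) = Mul(2, m, Pow(Add(m, Mul(2, m, Add(4, m))), -1)) (Function('B')(m) = Mul(Add(m, m), Pow(Add(m, Mul(Add(m, m), Add(m, 4))), -1)) = Mul(Mul(2, m), Pow(Add(m, Mul(Mul(2, m), Add(4, m))), -1)) = Mul(Mul(2, m), Pow(Add(m, Mul(2, m, Add(4, m))), -1)) = Mul(2, m, Pow(Add(m, Mul(2, m, Add(4, m))), -1)))
Mul(Add(-564, Mul(-1, Add(Z, 211))), Function('B')(7)) = Mul(Add(-564, Mul(-1, Add(-23, 211))), Mul(2, Pow(Add(9, Mul(2, 7)), -1))) = Mul(Add(-564, Mul(-1, 188)), Mul(2, Pow(Add(9, 14), -1))) = Mul(Add(-564, -188), Mul(2, Pow(23, -1))) = Mul(-752, Mul(2, Rational(1, 23))) = Mul(-752, Rational(2, 23)) = Rational(-1504, 23)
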